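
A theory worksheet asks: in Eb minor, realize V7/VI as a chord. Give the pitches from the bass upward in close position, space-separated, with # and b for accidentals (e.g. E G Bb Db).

V7/VI is a secondary dominant — the dominant seventh of VI. VI in Eb minor is Cb, so the applied chord's root is Gb, a perfect fifth above.
Building a dominant seventh chord on Gb gives Gb-Bb-Db-Fb.

Gb Bb Db Fb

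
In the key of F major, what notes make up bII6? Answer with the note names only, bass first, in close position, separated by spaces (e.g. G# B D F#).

Bb Db Gb

bII6 is the Neapolitan sixth — a major triad on the lowered second degree, here in its customary first inversion. In F major that root is Gb.
So the chord is Gb-Bb-Db, a major triad.
The figured bass 6 indicates first inversion, placing the third (Bb) in the bass: Bb-Db-Gb.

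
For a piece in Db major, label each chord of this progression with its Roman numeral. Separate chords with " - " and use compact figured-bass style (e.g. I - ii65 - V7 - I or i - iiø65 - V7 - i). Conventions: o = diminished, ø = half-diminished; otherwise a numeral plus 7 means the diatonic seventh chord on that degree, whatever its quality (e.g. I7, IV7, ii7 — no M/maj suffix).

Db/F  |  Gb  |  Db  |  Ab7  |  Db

I6 - IV - I - V7 - I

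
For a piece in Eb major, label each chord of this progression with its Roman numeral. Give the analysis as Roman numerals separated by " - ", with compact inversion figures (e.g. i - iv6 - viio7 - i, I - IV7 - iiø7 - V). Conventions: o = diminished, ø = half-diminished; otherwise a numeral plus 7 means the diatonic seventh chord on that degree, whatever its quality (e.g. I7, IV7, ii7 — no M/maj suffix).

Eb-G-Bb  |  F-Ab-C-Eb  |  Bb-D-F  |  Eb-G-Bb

Eb-G-Bb has root Eb, degree 1 in Eb major, so I.
F-Ab-C-Eb: minor seventh chord on F = scale degree 2 → ii7.
Bb-D-F: major triad on Bb = scale degree 5 → V.
Eb-G-Bb has root Eb, degree 1 in Eb major, so I.

I - ii7 - V - I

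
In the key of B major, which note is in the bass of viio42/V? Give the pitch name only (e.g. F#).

D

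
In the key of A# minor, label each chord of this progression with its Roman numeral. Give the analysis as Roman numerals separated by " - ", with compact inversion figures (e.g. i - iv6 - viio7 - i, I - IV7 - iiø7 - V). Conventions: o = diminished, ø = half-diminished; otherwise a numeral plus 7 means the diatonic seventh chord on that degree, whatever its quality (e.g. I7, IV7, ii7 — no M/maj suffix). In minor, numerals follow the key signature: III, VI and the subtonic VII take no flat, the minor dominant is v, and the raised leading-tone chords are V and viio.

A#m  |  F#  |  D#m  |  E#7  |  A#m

A#m: root A# is the tonic; minor triad there is i.
F# has root F#, degree 6 in A# minor, so VI.
D#m: root D# is the subdominant; minor triad there is iv.
E#7: dominant seventh chord on E# = scale degree 5 → V7.
A#m: minor triad on A# = scale degree 1 → i.

i - VI - iv - V7 - i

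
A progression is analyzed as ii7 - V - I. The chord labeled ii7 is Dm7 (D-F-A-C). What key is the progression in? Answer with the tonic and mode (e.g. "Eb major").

The anchor chord is a minor seventh chord on D, labeled ii7.
ii7 on D implies D is the supertonic; that puts the tonic at C, and the lowercase numeral fits major mode.

C major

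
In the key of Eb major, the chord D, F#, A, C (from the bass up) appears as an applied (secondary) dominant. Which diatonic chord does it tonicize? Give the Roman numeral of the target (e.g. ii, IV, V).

The chord is a dominant seventh chord on D.
A dominant resolves down a perfect fifth: D → G. In Eb major, G is scale degree 3, i.e. iii.

iii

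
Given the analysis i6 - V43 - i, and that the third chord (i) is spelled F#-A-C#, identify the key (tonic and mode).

F# minor

i is given as F#-A-C# — a minor triad with root F#.
If F# is scale degree 1 and the mode makes that degree carry a minor triad, the tonic is F# and the mode is minor.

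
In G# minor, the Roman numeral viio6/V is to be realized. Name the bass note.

E#

The applied chord viio6/V is rooted on C##: C##-E#-G#.
The figure 6 means first inversion — the third is in the bass.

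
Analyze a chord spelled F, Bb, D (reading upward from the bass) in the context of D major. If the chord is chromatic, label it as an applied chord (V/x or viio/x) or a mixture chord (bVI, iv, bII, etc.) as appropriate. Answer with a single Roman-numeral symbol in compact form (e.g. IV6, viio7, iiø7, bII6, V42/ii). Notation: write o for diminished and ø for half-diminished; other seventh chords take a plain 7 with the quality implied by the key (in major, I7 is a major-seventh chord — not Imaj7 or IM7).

Stacked in thirds the chord is Bb-D-F: a major triad on Bb.
Bb is the lowered sixth degree of D major (diatonic 6 would be B). This is a major triad on the lowered sixth degree, borrowed from the parallel minor.
With F in the bass the chord is in second inversion, so the figured bass is 64.

bVI64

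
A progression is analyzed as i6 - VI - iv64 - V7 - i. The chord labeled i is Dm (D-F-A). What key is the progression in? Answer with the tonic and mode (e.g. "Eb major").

D minor

The anchor chord is a minor triad on D, labeled i.
If D is scale degree 1 and the mode makes that degree carry a minor triad, the tonic is D and the mode is minor.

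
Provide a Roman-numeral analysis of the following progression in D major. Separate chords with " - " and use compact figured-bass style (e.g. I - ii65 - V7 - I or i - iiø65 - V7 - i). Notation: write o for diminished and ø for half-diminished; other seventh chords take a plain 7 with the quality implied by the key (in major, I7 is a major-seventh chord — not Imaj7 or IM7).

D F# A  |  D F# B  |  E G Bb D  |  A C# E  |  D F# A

D-F#-A: major triad on D = scale degree 1 → I.
D-F#-B: minor triad on B = scale degree 6 → vi6.
E-G-Bb-D is non-diatonic — iiø7, a mixture chord from D minor.
A-C#-E has root A, degree 5 in D major, so V.
D-F#-A: major triad on D = scale degree 1 → I.

I - vi6 - iiø7 - V - I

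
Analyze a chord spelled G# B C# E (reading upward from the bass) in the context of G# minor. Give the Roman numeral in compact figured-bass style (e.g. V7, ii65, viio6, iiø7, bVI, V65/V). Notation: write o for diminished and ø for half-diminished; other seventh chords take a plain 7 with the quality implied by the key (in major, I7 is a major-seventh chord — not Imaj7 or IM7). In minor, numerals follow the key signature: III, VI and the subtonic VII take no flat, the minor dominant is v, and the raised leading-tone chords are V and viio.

Stacked in thirds the chord is C#-E-G#-B: a minor seventh chord on C#.
In G# minor, C# is the subdominant; the diatonic minor seventh chord there is iv7.
With G# in the bass the chord is in second inversion, so the figured bass is 43.

iv43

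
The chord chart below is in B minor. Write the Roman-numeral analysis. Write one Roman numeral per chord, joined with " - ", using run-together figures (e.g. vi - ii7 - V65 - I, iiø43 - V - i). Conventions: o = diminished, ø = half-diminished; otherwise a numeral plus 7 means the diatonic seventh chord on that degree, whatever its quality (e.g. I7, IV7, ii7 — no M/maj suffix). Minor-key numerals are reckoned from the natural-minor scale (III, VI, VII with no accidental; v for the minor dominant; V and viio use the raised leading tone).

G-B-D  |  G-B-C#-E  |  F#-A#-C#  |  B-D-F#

VI - iiø43 - V - i

G-B-D has root G, degree 6 in B minor, so VI.
G-B-C#-E has root C#, degree 2 in B minor, so iiø43.
F#-A#-C#: root F# is the dominant; major triad there is V.
B-D-F#: minor triad on B = scale degree 1 → i.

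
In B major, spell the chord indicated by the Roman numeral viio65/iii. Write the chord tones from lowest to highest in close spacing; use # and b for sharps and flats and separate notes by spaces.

E# G# B C##

viio65/iii is a secondary leading-tone chord. The target iii is D# in B major; the applied chord is rooted a semitone below, on C##.
Building a fully diminished seventh chord on C## gives C##-E#-G#-B.
The figured bass 65 indicates first inversion, placing the third (E#) in the bass: E#-G#-B-C##.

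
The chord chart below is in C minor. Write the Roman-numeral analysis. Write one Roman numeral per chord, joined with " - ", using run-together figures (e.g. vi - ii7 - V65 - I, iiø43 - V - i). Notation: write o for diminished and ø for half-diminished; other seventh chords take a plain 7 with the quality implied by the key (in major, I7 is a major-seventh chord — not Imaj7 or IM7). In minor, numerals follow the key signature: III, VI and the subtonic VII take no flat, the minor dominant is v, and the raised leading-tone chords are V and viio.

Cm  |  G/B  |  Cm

i - V6 - i

Cm has root C, degree 1 in C minor, so i.
G/B has root G, degree 5 in C minor, so V6.
Cm: root C is the tonic; minor triad there is i.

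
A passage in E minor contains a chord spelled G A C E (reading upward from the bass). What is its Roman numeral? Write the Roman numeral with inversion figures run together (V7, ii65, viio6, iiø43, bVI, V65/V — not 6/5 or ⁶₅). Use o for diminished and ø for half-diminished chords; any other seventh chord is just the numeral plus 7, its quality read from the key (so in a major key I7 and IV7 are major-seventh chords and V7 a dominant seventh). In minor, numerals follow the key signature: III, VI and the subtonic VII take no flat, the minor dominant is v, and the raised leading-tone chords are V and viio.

Stacked in thirds the chord is A-C-E-G: a minor seventh chord on A.
A is scale degree 4 in E minor, and a minor seventh chord on that degree is written iv7.
With G in the bass the chord is in third inversion, so the figured bass is 42.

iv42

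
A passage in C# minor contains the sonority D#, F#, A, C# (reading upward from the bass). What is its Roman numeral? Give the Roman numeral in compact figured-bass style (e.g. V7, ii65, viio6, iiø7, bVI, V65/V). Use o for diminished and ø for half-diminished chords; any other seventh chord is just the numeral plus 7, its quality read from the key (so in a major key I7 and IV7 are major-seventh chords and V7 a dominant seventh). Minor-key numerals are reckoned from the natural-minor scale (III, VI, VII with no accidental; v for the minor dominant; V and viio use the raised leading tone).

iiø7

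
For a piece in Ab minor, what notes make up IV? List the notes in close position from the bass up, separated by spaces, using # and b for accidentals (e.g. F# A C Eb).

IV is the major subdominant, borrowed from the parallel major. In Ab minor that root is Db.
So the chord is Db-F-Ab, a major triad.

Db F Ab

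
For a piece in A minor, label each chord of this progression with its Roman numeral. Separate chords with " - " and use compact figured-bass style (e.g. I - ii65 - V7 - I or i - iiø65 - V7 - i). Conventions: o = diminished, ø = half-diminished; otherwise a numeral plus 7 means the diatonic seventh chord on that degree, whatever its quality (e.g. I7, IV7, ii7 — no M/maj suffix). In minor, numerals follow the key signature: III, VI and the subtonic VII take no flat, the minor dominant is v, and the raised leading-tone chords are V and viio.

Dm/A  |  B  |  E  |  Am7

iv64 - V/V - V - i7

Dm/A has root D, degree 4 in A minor, so iv64.
B: chromatic; B is V of V, so V/V.
E has root E, degree 5 in A minor, so V.
Am7: root A is the tonic; minor seventh chord there is i7.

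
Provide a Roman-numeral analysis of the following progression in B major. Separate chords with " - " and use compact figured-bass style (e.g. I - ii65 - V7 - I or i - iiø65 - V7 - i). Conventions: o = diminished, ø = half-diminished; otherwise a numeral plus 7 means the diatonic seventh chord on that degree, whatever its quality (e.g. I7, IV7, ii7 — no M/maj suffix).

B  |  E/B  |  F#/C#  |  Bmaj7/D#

I - IV64 - V64 - I65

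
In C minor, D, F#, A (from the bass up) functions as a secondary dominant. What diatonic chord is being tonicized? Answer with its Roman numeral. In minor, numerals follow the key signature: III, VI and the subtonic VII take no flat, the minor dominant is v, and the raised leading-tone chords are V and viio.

The chord is a major triad on D.
A dominant resolves down a perfect fifth: D → G. In C minor, G is scale degree 5, i.e. V.

V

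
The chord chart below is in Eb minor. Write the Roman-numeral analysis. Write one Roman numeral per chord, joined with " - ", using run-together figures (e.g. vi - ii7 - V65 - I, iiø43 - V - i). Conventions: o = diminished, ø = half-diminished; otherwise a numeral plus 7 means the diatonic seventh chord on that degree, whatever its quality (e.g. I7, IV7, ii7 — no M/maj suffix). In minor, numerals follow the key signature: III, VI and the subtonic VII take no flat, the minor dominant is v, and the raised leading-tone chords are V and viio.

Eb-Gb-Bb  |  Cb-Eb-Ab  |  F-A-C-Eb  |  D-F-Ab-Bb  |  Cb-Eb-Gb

i - iv6 - V7/V - V65 - VI

Eb-Gb-Bb: root Eb is the tonic; minor triad there is i.
Cb-Eb-Ab: root Ab is the subdominant; minor triad there is iv6.
F-A-C-Eb: a dominant seventh chord on F, the applied dominant of V → V7/V.
D-F-Ab-Bb: dominant seventh chord on Bb = scale degree 5 → V65.
Cb-Eb-Gb has root Cb, degree 6 in Eb minor, so VI.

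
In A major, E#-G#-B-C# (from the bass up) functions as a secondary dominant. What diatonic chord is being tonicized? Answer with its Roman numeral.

vi

The chord is a dominant seventh chord on C#.
A dominant resolves down a perfect fifth: C# → F#. In A major, F# is scale degree 6, i.e. vi.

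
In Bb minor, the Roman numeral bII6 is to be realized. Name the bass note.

bII in Bb minor has root Cb; the chord is Cb-Eb-Gb.
The figure 6 means first inversion — the third is in the bass.

Eb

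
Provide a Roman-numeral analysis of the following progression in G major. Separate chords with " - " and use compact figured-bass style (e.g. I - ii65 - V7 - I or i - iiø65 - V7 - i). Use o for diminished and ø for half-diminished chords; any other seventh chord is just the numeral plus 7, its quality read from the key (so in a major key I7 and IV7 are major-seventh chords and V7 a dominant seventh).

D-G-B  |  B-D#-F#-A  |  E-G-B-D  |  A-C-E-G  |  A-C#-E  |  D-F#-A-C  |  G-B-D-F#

D-G-B has root G, degree 1 in G major, so I64.
B-D#-F#-A: a dominant seventh chord on B, the applied dominant of vi → V7/vi.
E-G-B-D has root E, degree 6 in G major, so vi7.
A-C-E-G: minor seventh chord on A = scale degree 2 → ii7.
A-C#-E is the secondary dominant of V (major triad on A): V/V.
D-F#-A-C has root D, degree 5 in G major, so V7.
G-B-D-F# has root G, degree 1 in G major, so I7.

I64 - V7/vi - vi7 - ii7 - V/V - V7 - I7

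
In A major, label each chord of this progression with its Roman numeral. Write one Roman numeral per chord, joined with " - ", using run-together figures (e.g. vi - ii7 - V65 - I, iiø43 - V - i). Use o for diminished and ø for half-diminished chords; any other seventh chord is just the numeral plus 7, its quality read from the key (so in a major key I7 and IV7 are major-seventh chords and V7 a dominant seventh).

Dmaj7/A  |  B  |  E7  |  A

Dmaj7/A has root D, degree 4 in A major, so IV43.
B: a major triad on B, the applied dominant of V → V/V.
E7: dominant seventh chord on E = scale degree 5 → V7.
A has root A, degree 1 in A major, so I.

IV43 - V/V - V7 - I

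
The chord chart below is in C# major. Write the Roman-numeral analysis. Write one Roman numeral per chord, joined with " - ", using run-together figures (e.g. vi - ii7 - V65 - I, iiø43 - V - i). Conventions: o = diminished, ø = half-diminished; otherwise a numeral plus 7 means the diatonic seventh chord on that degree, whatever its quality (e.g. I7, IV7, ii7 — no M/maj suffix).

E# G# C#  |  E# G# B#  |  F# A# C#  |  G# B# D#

E#-G#-C# has root C#, degree 1 in C# major, so I6.
E#-G#-B#: root E# is the mediant; minor triad there is iii.
F#-A#-C#: root F# is the subdominant; major triad there is IV.
G#-B#-D# has root G#, degree 5 in C# major, so V.

I6 - iii - IV - V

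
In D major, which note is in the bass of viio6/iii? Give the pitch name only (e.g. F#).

The applied chord viio6/iii is rooted on E#: E#-G#-B.
The figure 6 means first inversion — the third is in the bass.

G#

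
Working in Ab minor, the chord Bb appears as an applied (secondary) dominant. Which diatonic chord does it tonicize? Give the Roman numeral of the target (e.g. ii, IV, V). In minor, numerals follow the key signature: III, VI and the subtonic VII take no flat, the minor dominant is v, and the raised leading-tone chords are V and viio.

V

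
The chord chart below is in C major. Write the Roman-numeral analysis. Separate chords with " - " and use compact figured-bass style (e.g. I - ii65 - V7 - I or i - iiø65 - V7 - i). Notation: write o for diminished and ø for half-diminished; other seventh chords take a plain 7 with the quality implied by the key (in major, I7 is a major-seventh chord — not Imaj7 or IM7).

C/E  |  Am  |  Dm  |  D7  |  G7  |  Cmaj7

C/E has root C, degree 1 in C major, so I6.
Am: minor triad on A = scale degree 6 → vi.
Dm: root D is the supertonic; minor triad there is ii.
D7 is the secondary dominant of V (dominant seventh chord on D): V7/V.
G7: dominant seventh chord on G = scale degree 5 → V7.
Cmaj7 has root C, degree 1 in C major, so I7.

I6 - vi - ii - V7/V - V7 - I7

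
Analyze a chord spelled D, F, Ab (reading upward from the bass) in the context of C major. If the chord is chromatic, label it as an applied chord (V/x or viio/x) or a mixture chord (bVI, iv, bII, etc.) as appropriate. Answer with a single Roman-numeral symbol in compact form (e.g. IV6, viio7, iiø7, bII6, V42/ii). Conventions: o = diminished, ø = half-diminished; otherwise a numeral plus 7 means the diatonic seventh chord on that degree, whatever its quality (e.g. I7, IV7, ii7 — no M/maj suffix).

The pitches D-F-Ab form a diminished triad rooted on D.
D is the second degree of C major. This is the diminished supertonic triad, borrowed from the parallel minor.

iio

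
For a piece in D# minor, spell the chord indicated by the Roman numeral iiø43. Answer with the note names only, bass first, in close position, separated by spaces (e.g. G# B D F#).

B D# E# G#

The numeral's case and figure indicate a half-diminished seventh chord. In D# minor its root, scale degree 2, is E#.
Stacking thirds from E# gives E#-G#-B-D#.
With the 43 figure the chord is in second inversion; from the bass B upward in close position it reads B-D#-E#-G#.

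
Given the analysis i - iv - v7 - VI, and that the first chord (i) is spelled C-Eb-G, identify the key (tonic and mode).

C minor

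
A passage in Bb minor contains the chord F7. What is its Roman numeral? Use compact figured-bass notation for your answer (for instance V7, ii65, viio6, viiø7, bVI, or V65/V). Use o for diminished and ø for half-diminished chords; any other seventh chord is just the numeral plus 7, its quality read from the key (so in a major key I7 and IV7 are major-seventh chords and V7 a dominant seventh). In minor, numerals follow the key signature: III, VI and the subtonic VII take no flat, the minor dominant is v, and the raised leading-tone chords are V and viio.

Stacked in thirds the chord is F-A-C-Eb: a dominant seventh chord on F.
In Bb minor, F is the dominant; the diatonic dominant seventh chord there is V7.

V7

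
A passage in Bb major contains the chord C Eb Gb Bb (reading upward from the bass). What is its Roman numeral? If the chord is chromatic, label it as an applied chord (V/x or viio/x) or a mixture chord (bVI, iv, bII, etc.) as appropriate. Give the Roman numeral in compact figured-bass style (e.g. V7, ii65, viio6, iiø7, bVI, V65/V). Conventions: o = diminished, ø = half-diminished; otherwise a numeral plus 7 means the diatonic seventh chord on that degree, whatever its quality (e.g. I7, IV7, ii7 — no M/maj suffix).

Stacked in thirds the chord is C-Eb-Gb-Bb: a half-diminished seventh chord on C.
C is the second degree of Bb major. This is the half-diminished supertonic seventh, borrowed from the parallel minor.

iiø7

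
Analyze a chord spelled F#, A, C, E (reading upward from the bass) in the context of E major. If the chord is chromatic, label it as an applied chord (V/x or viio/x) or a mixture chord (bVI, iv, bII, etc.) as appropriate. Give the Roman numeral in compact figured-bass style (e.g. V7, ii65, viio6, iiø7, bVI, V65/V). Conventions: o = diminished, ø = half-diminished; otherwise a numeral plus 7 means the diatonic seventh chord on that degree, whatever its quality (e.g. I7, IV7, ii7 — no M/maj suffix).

The pitches F#-A-C-E form a half-diminished seventh chord rooted on F#.
F# is the second degree of E major. This is the half-diminished supertonic seventh, borrowed from the parallel minor.

iiø7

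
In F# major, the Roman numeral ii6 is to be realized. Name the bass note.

ii in F# major has root G#; the chord is G#-B-D#.
The figure 6 means first inversion — the third is in the bass.

B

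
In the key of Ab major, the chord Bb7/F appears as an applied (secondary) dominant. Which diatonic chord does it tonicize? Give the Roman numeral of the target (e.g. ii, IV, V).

The chord is a dominant seventh chord on Bb.
A dominant resolves down a perfect fifth: Bb → Eb. In Ab major, Eb is scale degree 5, i.e. V.

V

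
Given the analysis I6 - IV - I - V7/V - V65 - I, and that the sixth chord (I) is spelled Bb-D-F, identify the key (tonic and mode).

Bb major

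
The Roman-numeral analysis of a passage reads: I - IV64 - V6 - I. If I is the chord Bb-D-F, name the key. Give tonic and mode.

I is given as Bb-D-F — a major triad with root Bb.
If Bb is scale degree 1 and the mode makes that degree carry a major triad, the tonic is Bb and the mode is major.

Bb major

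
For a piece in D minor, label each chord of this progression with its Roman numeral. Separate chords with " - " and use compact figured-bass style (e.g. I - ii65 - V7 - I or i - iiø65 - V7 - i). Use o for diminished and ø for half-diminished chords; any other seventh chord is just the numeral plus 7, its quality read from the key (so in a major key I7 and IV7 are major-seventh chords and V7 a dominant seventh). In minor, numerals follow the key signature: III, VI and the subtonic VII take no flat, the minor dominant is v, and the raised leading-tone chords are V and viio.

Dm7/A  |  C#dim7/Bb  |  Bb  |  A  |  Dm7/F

Dm7/A: root D is the tonic; minor seventh chord there is i43.
C#dim7/Bb has root C#, degree 7 in D minor, so viio42.
Bb: root Bb is the submediant; major triad there is VI.
A has root A, degree 5 in D minor, so V.
Dm7/F has root D, degree 1 in D minor, so i65.

i43 - viio42 - VI - V - i65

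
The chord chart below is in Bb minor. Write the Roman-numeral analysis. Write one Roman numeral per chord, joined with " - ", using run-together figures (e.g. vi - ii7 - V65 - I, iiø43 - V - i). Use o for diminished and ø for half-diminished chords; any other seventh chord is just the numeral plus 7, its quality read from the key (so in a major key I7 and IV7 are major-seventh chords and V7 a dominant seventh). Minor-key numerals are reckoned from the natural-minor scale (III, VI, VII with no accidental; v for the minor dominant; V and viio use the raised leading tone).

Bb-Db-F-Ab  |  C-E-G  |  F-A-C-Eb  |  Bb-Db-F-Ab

i7 - V/V - V7 - i7

Bb-Db-F-Ab: minor seventh chord on Bb = scale degree 1 → i7.
C-E-G: a major triad on C, the applied dominant of V → V/V.
F-A-C-Eb has root F, degree 5 in Bb minor, so V7.
Bb-Db-F-Ab has root Bb, degree 1 in Bb minor, so i7.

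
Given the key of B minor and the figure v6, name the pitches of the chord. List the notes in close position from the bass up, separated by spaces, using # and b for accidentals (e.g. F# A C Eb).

A C# F#

In B minor, the fifth degree is F#, and the diatonic chord built there is a minor triad.
That chord is spelled F#-A-C#.
With the 6 figure the chord is in first inversion; from the bass A upward in close position it reads A-C#-F#.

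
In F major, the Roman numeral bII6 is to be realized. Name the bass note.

bII in F major has root Gb; the chord is Gb-Bb-Db.
The figure 6 means first inversion — the third is in the bass.

Bb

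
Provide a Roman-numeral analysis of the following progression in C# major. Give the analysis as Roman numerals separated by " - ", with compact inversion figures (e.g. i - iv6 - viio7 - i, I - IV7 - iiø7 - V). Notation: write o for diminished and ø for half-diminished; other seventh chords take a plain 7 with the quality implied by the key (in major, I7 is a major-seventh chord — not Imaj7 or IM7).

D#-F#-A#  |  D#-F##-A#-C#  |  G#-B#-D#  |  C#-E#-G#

ii - V7/V - V - I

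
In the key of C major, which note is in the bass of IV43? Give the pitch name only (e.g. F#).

IV in C major has root F; the chord is F-A-C-E.
The figure 43 means second inversion — the fifth is in the bass.

C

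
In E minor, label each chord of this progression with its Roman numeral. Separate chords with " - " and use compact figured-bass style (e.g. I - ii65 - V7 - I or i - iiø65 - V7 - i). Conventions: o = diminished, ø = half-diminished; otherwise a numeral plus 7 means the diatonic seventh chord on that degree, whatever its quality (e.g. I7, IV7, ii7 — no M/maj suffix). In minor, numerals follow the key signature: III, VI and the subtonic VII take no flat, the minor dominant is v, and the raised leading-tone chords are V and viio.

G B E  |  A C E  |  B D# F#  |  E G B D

G-B-E: root E is the tonic; minor triad there is i6.
A-C-E: minor triad on A = scale degree 4 → iv.
B-D#-F#: major triad on B = scale degree 5 → V.
E-G-B-D: minor seventh chord on E = scale degree 1 → i7.

i6 - iv - V - i7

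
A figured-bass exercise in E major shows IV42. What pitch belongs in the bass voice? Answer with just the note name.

G#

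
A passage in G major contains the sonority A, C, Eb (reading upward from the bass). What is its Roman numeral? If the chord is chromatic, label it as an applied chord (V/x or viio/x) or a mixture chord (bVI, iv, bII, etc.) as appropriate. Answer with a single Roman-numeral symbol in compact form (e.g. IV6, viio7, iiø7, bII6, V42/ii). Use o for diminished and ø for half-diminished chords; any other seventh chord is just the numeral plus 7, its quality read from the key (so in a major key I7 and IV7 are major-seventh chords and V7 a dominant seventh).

iio

The pitches A-C-Eb form a diminished triad rooted on A.
A is the second degree of G major. This is the diminished supertonic triad, borrowed from the parallel minor.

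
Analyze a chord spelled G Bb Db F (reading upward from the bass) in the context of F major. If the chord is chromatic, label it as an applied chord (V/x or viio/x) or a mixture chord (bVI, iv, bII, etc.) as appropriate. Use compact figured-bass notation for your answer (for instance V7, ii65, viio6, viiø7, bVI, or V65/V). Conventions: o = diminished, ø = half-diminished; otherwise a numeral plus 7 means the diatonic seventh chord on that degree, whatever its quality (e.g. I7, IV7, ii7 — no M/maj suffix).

The pitches G-Bb-Db-F form a half-diminished seventh chord rooted on G.
G is the second degree of F major. This is the half-diminished supertonic seventh, borrowed from the parallel minor.

iiø7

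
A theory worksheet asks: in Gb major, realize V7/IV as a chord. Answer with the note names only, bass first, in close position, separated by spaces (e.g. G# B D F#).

Gb Bb Db Fb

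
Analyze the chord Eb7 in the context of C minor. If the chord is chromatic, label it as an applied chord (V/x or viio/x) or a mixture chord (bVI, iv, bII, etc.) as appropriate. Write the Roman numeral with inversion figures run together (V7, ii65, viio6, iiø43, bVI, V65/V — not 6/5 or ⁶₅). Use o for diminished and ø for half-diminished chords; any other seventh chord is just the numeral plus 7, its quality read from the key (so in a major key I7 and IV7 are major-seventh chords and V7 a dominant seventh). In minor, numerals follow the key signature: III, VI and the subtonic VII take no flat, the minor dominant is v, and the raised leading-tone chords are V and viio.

Stacked in thirds the chord is Eb-G-Bb-Db: a dominant seventh chord on Eb.
Eb is not a diatonic chord root with this quality in C minor, but it lies a perfect fifth above Ab (VI), so the chord functions as an applied dominant of VI.

V7/VI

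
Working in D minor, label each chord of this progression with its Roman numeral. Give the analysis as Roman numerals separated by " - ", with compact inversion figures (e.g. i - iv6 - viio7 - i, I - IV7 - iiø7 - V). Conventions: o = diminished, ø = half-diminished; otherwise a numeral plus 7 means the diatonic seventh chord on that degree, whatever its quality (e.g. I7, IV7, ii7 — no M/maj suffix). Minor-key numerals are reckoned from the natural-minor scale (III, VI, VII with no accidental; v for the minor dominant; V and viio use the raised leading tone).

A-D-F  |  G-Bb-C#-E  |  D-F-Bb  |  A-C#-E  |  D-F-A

i64 - viio43 - VI6 - V - i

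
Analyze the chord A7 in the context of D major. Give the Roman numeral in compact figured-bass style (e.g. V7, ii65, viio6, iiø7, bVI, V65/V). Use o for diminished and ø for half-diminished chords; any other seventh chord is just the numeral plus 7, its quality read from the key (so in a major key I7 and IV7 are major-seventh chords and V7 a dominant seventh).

V7

The pitches A-C#-E-G form a dominant seventh chord rooted on A.
A is scale degree 5 in D major, and a dominant seventh chord on that degree is written V7.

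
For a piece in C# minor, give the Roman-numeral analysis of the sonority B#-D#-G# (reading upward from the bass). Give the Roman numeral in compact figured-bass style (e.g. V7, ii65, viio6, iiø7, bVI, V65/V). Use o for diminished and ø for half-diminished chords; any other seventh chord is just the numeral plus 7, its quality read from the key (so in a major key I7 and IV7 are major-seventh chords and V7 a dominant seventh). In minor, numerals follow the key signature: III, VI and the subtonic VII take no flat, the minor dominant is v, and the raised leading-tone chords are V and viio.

V6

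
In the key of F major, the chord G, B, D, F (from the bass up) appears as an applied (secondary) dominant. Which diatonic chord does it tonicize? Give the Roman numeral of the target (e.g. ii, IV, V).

V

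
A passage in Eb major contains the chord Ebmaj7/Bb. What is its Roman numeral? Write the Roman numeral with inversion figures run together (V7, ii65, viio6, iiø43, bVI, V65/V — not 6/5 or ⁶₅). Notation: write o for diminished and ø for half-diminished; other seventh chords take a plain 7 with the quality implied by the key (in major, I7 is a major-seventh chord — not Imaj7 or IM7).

The pitches Eb-G-Bb-D form a major seventh chord rooted on Eb.
Eb is scale degree 1 in Eb major, and a major seventh chord on that degree is written I7.
With Bb in the bass the chord is in second inversion, so the figured bass is 43.

I43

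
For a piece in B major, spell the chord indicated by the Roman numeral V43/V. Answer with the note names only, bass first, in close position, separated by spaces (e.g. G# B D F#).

G# B C# E#

V43/V is a secondary dominant — the dominant seventh of V. V in B major is F#, so the applied chord's root is C#, a perfect fifth above.
Building a dominant seventh chord on C# gives C#-E#-G#-B.
With the 43 figure the chord is in second inversion; from the bass G# upward in close position it reads G#-B-C#-E#.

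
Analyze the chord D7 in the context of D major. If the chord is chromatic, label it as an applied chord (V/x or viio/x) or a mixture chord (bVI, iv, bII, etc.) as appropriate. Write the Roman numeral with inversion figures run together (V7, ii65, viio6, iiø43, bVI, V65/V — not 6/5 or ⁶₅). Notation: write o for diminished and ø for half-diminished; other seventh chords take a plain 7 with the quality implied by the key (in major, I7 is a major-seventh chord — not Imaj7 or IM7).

Stacked in thirds the chord is D-F#-A-C: a dominant seventh chord on D.
D is not a diatonic chord root with this quality in D major, but it lies a perfect fifth above G (IV), so the chord functions as an applied dominant of IV.

V7/IV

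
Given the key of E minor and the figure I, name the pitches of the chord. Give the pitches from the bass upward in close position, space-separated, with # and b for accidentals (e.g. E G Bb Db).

E G# B

Scale degree 1 in E minor is E; here the chord built on it is altered to a major triad. I is the major tonic (Picardy third), borrowed from the parallel major.
So the chord is E-G#-B, a major triad.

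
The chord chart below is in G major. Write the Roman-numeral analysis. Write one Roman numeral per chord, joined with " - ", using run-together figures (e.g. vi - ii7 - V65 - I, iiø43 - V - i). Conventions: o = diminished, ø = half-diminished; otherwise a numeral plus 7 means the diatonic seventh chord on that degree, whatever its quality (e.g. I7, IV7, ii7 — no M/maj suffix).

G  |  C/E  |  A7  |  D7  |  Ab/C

G: root G is the tonic; major triad there is I.
C/E has root C, degree 4 in G major, so IV6.
A7: a dominant seventh chord on A, the applied dominant of V → V7/V.
D7 has root D, degree 5 in G major, so V7.
Ab/C: Ab with this quality isn't in the key; a major triad on b2 is the Neapolitan sixth, bII6 (third, C, in the bass — hence the 6).

I - IV6 - V7/V - V7 - bII6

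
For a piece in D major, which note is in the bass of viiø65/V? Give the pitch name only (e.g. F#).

The applied chord viiø65/V is rooted on G#: G#-B-D-F#.
The figure 65 means first inversion — the third is in the bass.

B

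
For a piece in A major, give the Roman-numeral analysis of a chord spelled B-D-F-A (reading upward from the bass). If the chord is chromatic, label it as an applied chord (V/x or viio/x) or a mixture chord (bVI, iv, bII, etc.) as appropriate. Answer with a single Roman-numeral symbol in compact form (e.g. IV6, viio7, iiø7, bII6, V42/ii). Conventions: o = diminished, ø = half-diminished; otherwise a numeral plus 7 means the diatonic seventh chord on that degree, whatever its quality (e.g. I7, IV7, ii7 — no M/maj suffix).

iiø7

The pitches B-D-F-A form a half-diminished seventh chord rooted on B.
B is the second degree of A major. This is the half-diminished supertonic seventh, borrowed from the parallel minor.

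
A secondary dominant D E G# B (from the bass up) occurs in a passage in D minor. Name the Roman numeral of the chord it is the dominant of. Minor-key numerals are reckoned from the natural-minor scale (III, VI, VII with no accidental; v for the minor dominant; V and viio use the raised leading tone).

V

The chord is a dominant seventh chord on E.
A dominant resolves down a perfect fifth: E → A. In D minor, A is scale degree 5, i.e. V.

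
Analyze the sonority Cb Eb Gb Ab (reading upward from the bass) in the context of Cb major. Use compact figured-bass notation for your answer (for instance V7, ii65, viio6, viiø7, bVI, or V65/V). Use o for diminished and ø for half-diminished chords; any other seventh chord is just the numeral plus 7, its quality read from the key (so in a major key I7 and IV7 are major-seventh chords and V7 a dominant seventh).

vi65

Stacked in thirds the chord is Ab-Cb-Eb-Gb: a minor seventh chord on Ab.
In Cb major, Ab is the submediant; the diatonic minor seventh chord there is vi7.
With Cb in the bass the chord is in first inversion, so the figured bass is 65.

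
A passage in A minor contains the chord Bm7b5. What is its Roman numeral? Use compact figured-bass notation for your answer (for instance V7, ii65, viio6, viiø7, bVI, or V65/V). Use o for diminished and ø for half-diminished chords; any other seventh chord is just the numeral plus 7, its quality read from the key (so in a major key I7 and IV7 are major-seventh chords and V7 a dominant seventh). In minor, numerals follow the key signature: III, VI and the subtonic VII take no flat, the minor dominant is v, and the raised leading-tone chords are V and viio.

The pitches B-D-F-A form a half-diminished seventh chord rooted on B.
B is scale degree 2 in A minor, and a half-diminished seventh chord on that degree is written iiø7.

iiø7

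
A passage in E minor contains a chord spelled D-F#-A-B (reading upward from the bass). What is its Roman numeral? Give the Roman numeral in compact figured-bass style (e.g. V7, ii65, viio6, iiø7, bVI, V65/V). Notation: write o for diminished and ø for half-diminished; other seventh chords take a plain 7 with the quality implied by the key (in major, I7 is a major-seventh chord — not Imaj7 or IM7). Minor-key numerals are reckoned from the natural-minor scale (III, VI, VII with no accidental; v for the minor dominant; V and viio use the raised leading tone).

Stacked in thirds the chord is B-D-F#-A: a minor seventh chord on B.
B is scale degree 5 in E minor, and a minor seventh chord on that degree is written v7.
With D in the bass the chord is in first inversion, so the figured bass is 65.

v65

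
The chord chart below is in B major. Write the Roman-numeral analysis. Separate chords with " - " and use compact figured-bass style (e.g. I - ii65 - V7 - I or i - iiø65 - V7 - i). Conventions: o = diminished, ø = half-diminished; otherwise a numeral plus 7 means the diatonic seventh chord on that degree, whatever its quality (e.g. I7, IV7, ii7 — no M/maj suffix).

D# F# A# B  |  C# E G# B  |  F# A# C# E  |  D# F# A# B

I65 - ii7 - V7 - I65

D#-F#-A#-B has root B, degree 1 in B major, so I65.
C#-E-G#-B: root C# is the supertonic; minor seventh chord there is ii7.
F#-A#-C#-E: dominant seventh chord on F# = scale degree 5 → V7.
D#-F#-A#-B: root B is the tonic; major seventh chord there is I65.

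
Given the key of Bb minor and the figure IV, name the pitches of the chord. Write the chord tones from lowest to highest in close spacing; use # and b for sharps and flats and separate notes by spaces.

IV is the major subdominant, borrowed from the parallel major. In Bb minor that root is Eb.
So the chord is Eb-G-Bb.

Eb G Bb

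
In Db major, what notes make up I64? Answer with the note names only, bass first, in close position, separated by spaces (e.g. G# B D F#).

Ab Db F

In Db major, scale degree 1 is Db, and the diatonic chord built there is a major triad.
Stacking thirds from Db gives Db-F-Ab.
With the 64 figure the chord is in second inversion; from the bass Ab upward in close position it reads Ab-Db-F.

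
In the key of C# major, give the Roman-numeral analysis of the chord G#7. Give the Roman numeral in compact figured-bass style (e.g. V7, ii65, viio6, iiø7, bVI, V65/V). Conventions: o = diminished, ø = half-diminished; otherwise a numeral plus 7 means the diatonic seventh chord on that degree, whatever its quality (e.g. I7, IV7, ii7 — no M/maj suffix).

V7

Stacked in thirds the chord is G#-B#-D#-F#: a dominant seventh chord on G#.
G# is scale degree 5 in C# major, and a dominant seventh chord on that degree is written V7.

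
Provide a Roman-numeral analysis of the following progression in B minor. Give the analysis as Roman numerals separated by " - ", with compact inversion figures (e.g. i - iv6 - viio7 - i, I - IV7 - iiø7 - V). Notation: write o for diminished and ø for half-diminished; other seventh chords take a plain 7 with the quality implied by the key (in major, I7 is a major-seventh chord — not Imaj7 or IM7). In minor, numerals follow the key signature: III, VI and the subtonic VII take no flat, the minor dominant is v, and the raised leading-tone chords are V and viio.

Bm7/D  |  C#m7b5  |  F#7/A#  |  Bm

Bm7/D: minor seventh chord on B = scale degree 1 → i65.
C#m7b5: half-diminished seventh chord on C# = scale degree 2 → iiø7.
F#7/A#: root F# is the dominant; dominant seventh chord there is V65.
Bm: root B is the tonic; minor triad there is i.

i65 - iiø7 - V65 - i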